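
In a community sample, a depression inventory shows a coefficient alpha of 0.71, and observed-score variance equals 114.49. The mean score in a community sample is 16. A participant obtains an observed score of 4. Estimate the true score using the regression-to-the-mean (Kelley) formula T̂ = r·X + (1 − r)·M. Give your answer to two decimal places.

7.48

Estimated true score = 0.710·4 + (1 − 0.710)·16 ≃ 7.480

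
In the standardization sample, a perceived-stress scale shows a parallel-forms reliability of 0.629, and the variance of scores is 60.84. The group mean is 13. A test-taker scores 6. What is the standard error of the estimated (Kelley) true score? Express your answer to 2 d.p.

SD = √60.84 = 7.800
SE_est = 7.800·√[r(1 − r)] ≃ 3.768

3.77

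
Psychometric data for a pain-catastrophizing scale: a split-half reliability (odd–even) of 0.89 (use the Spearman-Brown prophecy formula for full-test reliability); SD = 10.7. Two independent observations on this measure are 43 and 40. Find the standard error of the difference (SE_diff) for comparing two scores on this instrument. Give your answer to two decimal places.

3.65

Spearman-Brown: r = 2(0.89) / (1 + 0.89) = 1.7800 / 1.8900 ≃ 0.9418
SEM = 10.7000·√(1 − 0.9418) ≃ 2.5814
Standard error of the difference = 2.5814·√2 ≃ 3.6506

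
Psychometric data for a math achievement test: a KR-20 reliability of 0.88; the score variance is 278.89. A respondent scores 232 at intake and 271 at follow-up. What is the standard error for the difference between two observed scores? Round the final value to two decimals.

σ = 278.89^(1/2) = 16.700
SEM = 16.700 * √(1 − 0.880) = 16.700 * √0.120 ≃ 16.700 * 0.346 ≃ 5.785
Standard error of the difference = 5.785·√2 ≃ 8.181

8.18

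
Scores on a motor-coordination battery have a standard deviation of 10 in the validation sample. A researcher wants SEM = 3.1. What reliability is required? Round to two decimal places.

0.90

r = 1 − (SEM / SD)² = 1 − (3.1000 / 10)² ≈ 1 − 0.0961 ≈ 0.9039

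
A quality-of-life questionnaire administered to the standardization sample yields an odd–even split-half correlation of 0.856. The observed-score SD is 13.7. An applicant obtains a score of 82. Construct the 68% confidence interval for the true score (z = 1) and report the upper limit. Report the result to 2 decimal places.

Spearman-Brown: r = 2(0.856) / (1 + 0.856) = 1.71200 / 1.85600 ≈ 0.92241
SEM = 13.70000 × √(1 − 0.92241) = 13.70000 × √0.07759 ≈ 13.70000 × 0.27854 ≈ 3.81604
1 × SEM ≈ 3.81604
Upper limit = 82 + 3.81604 ≈ 85.81604

85.82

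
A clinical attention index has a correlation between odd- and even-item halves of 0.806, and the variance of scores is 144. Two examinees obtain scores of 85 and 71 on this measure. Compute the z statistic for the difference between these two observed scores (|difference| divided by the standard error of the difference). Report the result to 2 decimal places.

2.52

SD = √144 ≃ 12.0000
r_full = 2·0.806 / (1 + 0.806) ≃ 0.8926
The standard error of measurement is 12.0000·√(1 − 0.8926) ≃ 12.0000·0.3277 ≃ 3.9330.
SE_diff = SEM · √2 ≃ 3.9330 · 1.4142 ≃ 5.5621
z = |85 − 71| / 5.5621 = 14 / 5.5621 ≃ 2.5170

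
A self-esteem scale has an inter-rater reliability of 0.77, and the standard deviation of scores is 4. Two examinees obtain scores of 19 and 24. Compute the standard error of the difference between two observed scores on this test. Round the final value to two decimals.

SEM = 4.000 × √(1 − 0.770) = 4.000 × √0.230 ≃ 4.000 × 0.480 ≃ 1.918
Standard error of the difference = 1.918·√2 ≃ 2.713

2.71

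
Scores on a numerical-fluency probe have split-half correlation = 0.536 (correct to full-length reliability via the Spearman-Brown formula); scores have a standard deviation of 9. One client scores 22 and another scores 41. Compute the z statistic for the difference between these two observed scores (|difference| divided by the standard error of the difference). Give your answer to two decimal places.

2.72

r_full = 2·0.536 / (1 + 0.536) ≈ 0.6979
SEM = 9.0000×√(1 − 0.6979) ≈ 4.9466
Standard error of the difference = 4.9466·√2 ≈ 6.9955
z = |22 − 41| / 6.9955 = 19 / 6.9955 ≈ 2.7160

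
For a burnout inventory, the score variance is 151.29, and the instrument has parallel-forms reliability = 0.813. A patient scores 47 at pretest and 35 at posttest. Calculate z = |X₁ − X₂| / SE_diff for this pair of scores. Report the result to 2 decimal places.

SD = √151.29 = 12.300
SEM = 12.300·√(1 − 0.813) ≃ 5.319
SE_diff = SEM · √2 ≃ 5.319 · 1.414 ≃ 7.522
z = 12 / 7.522 ≃ 1.595

1.60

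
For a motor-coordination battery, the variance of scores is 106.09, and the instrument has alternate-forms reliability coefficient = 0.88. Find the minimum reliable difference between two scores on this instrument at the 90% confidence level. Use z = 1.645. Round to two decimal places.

SD = √106.09 = 10.3000
SEM = 10.3000 × √(1 − 0.8800) = 10.3000 × √0.1200 ≈ 10.3000 × 0.3464 ≈ 3.5680
Standard error of the difference = 3.5680·√2 ≈ 5.0459
Smallest detectable difference = 1.645×5.0459 ≈ 8.3006

8.30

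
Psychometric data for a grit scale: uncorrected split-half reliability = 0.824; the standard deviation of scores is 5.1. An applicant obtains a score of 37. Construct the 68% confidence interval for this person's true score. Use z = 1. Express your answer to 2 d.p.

[35.42, 38.58]

Full-length reliability (Spearman-Brown) = 2(0.824)/(1+0.824) ≈ 0.90351
The standard error of measurement is 5.10000·√(1 − 0.90351) ≈ 5.10000·0.31063 ≈ 1.58421.
1 · SEM ≈ 1.58421
68% CI: 37 ± 1.58421 = [35.41579, 38.58421]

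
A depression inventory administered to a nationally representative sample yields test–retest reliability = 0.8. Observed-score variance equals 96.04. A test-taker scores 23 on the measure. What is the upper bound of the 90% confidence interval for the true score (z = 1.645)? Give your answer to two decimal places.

30.21

SD = √96.04 ≈ 9.8000
SEM = 9.8000 · √(1 − 0.8000) = 9.8000 · √0.2000 ≈ 9.8000 · 0.4472 ≈ 4.3827
Margin = 1.645 · 4.3827 ≈ 7.2095
Upper limit = 23 + 7.2095 ≈ 30.2095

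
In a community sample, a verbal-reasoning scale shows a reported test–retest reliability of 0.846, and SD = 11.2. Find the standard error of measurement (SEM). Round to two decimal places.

SEM = 11.20000 * √(1 − 0.84600) = 11.20000 * √0.15400 ≃ 11.20000 * 0.39243 ≃ 4.39520

4.40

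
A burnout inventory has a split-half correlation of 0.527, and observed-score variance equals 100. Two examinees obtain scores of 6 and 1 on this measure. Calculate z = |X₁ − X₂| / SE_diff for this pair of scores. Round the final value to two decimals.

0.64

SD = √100 ≃ 10.0000
Spearman-Brown: r = 2(0.527) / (1 + 0.527) = 1.0540 / 1.5270 ≃ 0.6902
SEM = 10.0000 * √(1 − 0.6902) = 10.0000 * √0.3098 ≃ 10.0000 * 0.5566 ≃ 5.5656
SE_diff = √2 * SEM ≃ 7.8709
z = 5 / 7.8709 ≃ 0.6352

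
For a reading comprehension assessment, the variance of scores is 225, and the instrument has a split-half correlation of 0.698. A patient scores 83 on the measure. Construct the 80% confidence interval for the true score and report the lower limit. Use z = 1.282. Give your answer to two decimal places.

σ = 225^(1/2) = 15.0000
Spearman-Brown: r = 2(0.698) / (1 + 0.698) = 1.3960 / 1.6980 ≃ 0.8221
SEM = 15.0000×√(1 − 0.8221) ≃ 6.3260
Half-width = 1.282×6.3260 ≃ 8.1099
Lower limit = 83 − 8.1099 ≃ 74.8901

74.89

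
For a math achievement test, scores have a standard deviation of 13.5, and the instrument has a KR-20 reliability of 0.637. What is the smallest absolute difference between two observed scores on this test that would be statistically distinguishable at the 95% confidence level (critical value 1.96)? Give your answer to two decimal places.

22.55

SEM = 13.500 · √(1 − 0.637) = 13.500 · √0.363 ≈ 13.500 · 0.602 ≈ 8.134
SE_diff = √2 · SEM ≈ 11.503
Minimum reliable difference = 1.96 · SE_diff ≈ 1.96 · 11.503 ≈ 22.545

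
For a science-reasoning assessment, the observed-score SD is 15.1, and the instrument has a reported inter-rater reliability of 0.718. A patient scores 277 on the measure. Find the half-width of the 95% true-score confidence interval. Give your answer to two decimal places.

The standard error of measurement is 15.1000·√(1 − 0.7180) ≃ 15.1000·0.5310 ≃ 8.0187.
Half-width = 1.96·8.0187 ≃ 15.7166

15.72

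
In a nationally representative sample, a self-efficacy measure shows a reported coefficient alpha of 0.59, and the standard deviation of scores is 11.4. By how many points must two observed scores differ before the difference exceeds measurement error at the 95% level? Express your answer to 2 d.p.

20.23

SEM = 11.4000 · √(1 − 0.5900) = 11.4000 · √0.4100 ≈ 11.4000 · 0.6403 ≈ 7.2996
Standard error of the difference = 7.2996·√2 ≈ 10.3231
Minimum reliable difference = 1.96 · SE_diff ≈ 1.96 · 10.3231 ≈ 20.2334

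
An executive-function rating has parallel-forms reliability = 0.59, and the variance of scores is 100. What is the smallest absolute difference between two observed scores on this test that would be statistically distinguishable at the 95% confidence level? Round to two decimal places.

17.75

SD = √100 = 10.0000
SEM = 10.0000*√(1 − 0.5900) ≈ 6.4031
SE_diff = √2 * SEM ≈ 9.0554
Smallest detectable difference = 1.96*9.0554 ≈ 17.7486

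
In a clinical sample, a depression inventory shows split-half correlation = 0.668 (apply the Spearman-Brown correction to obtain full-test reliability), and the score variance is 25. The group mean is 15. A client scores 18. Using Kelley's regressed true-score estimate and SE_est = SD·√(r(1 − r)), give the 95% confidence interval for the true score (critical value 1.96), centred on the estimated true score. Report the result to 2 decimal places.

SD = √25 = 5.000
Full-length reliability (Spearman-Brown) = 2(0.668)/(1+0.668) ≈ 0.801
T̂ = 0.801(18) + 0.199(15) ≈ 17.403
SE_est = SD * √(r(1 − r)) = 5.000 * √0.159 ≈ 5.000 * 0.399 ≈ 1.996
CI = 17.403 ± 1.96 * 1.996 → [13.490, 21.316]

[13.49, 21.32]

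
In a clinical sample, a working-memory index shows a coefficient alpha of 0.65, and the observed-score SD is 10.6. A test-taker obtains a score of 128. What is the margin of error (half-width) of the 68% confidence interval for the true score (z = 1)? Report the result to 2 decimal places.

6.27

SEM = 10.6000 × √(1 − 0.6500) = 10.6000 × √0.3500 ≃ 10.6000 × 0.5916 ≃ 6.2710
Half-width = 1×6.2710 ≃ 6.2710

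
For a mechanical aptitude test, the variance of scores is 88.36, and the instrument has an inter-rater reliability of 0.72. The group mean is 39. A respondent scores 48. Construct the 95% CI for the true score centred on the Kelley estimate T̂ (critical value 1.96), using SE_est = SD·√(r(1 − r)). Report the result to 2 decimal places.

σ = 88.36^(1/2) = 9.400
Estimated true score = 0.720·48 + (1 − 0.720)·39 ≈ 45.480
SE_est = SD · √(r(1 − r)) = 9.400 · √0.202 ≈ 9.400 · 0.449 ≈ 4.221
95% CI: 45.480 ± 8.272 ≈ (37.208, 53.752)

[37.21, 53.75]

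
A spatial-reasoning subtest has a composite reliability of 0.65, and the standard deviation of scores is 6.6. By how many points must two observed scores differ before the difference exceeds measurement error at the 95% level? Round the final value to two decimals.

10.82

SEM = 6.600 · √(1 − 0.650) = 6.600 · √0.350 ≃ 6.600 · 0.592 ≃ 3.905
SE_diff = √2 · SEM ≃ 5.522
Smallest detectable difference = 1.96·5.522 ≃ 10.823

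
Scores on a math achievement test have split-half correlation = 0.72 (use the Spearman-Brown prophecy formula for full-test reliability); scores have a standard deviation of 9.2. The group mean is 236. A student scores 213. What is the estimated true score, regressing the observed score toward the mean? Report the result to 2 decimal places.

216.74

Spearman-Brown: r = 2(0.72) / (1 + 0.72) = 1.440 / 1.720 ≈ 0.837
T̂ = 0.837(213) + 0.163(236) ≈ 216.744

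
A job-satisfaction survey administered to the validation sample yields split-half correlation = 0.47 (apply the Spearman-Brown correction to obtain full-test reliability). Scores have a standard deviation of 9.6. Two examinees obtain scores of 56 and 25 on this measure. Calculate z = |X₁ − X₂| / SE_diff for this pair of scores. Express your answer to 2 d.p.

3.80

Full-length reliability (Spearman-Brown) = 2(0.47)/(1+0.47) ≈ 0.639
SEM = 9.600*√(1 − 0.639) ≈ 5.764
Standard error of the difference = 5.764·√2 ≈ 8.152
z = 31 / 8.152 ≈ 3.803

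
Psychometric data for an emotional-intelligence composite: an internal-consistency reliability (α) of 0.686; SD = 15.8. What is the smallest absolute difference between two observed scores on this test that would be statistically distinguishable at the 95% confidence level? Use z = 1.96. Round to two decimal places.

SEM = 15.800 · √(1 − 0.686) = 15.800 · √0.314 ≈ 15.800 · 0.560 ≈ 8.854
SE_diff = √2 · SEM ≈ 12.521
Smallest detectable difference = 1.96·12.521 ≈ 24.541

24.54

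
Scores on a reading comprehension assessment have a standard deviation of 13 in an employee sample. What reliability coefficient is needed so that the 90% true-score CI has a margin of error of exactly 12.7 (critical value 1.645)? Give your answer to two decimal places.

0.65

Required SEM = 12.7 / 1.645 ≃ 7.7204
Required reliability = 1 − (SEM/SD)² = 1 − 0.3527 ≃ 0.6473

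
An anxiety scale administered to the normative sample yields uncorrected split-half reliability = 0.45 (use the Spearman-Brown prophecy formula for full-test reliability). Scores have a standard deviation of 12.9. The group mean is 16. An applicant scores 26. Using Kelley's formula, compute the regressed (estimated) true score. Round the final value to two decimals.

Spearman-Brown: r = 2(0.45) / (1 + 0.45) = 0.900 / 1.450 ≈ 0.621
T̂ = r·X + (1 − r)·M = 0.621*26 + 0.379*16 ≈ 16.138 + 6.069 ≈ 22.207

22.21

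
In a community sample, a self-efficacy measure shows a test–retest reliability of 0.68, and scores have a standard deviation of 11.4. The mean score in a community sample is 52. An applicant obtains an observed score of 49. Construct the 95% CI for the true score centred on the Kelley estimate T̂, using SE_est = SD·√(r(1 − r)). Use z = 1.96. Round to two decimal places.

[39.54, 60.38]

T̂ = 0.6800(49) + 0.3200(52) ≈ 49.9600
SE_est = 11.4000·√(0.6800·0.3200) ≈ 5.3178
95% CI: 49.9600 ± 10.4229 ≈ (39.5371, 60.3829)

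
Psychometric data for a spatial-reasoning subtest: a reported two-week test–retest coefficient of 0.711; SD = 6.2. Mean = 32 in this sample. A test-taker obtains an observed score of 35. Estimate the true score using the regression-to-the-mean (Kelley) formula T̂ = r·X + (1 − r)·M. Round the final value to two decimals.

T̂ = 0.7110(35) + 0.2890(32) ≈ 34.1330

34.13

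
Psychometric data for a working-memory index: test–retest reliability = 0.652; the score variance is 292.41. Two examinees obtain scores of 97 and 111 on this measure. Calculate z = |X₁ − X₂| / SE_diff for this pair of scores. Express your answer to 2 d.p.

SD = √292.41 = 17.100
SEM = 17.100 * √(1 − 0.652) = 17.100 * √0.348 ≈ 17.100 * 0.590 ≈ 10.088
Standard error of the difference = 10.088·√2 ≈ 14.266
z = |97 − 111| / 14.266 = 14 / 14.266 ≈ 0.981

0.98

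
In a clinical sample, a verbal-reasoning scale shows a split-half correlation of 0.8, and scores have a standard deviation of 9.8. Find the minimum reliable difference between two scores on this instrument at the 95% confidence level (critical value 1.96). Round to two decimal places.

9.05

Full-length reliability (Spearman-Brown) = 2(0.8)/(1+0.8) ≈ 0.8889
SEM = 9.8000*√(1 − 0.8889) ≈ 3.2667
SE_diff = SEM * √2 ≈ 3.2667 * 1.4142 ≈ 4.6198
Smallest detectable difference = 1.96*4.6198 ≈ 9.0547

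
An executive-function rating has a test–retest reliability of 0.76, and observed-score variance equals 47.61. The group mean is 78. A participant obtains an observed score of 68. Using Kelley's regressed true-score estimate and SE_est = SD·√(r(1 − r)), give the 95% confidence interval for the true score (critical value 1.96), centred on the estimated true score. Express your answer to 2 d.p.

[64.62, 76.18]

SD = √47.61 = 6.9000
Estimated true score = 0.7600*68 + (1 − 0.7600)*78 ≈ 70.4000
SE_est = SD * √(r(1 − r)) = 6.9000 * √0.1824 ≈ 6.9000 * 0.4271 ≈ 2.9469
95% CI: 70.4000 ± 5.7759 ≈ (64.6241, 76.1759)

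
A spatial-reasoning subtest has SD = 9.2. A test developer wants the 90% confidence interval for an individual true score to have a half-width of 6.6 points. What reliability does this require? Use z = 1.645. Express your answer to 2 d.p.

0.81

SEM needed = half-width / z = 6.6/1.645 ≃ 4.0122
Required reliability = 1 − (SEM/SD)² = 1 − 0.1902 ≃ 0.8098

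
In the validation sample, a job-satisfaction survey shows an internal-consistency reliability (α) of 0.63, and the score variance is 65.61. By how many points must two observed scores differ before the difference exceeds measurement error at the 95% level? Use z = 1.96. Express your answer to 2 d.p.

13.66

SD = √65.61 ≈ 8.100
SEM = 8.100 × √(1 − 0.630) = 8.100 × √0.370 ≈ 8.100 × 0.608 ≈ 4.927
SE_diff = SEM × √2 ≈ 4.927 × 1.414 ≈ 6.968
Smallest detectable difference = 1.96×6.968 ≈ 13.657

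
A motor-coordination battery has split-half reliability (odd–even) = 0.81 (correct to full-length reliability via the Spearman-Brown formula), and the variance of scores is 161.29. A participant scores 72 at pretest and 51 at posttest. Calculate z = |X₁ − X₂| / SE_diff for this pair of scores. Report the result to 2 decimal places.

3.61

SD = √161.29 ≈ 12.7000
Spearman-Brown: r = 2(0.81) / (1 + 0.81) = 1.6200 / 1.8100 ≈ 0.8950
SEM = 12.7000 * √(1 − 0.8950) = 12.7000 * √0.1050 ≈ 12.7000 * 0.3240 ≈ 4.1147
Standard error of the difference = 4.1147·√2 ≈ 5.8191
z = |72 − 51| / 5.8191 = 21 / 5.8191 ≈ 3.6088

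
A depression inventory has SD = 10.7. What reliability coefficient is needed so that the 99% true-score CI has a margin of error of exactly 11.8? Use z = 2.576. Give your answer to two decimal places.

0.82

Required SEM = 11.8 / 2.576 ≃ 4.5807
Required reliability = 1 − (SEM/SD)² = 1 − 0.1833 ≃ 0.8167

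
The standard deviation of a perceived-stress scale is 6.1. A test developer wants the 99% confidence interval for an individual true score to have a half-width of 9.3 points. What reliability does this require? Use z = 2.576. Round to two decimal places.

0.65

SEM needed = half-width / z = 9.3/2.576 ≈ 3.6102
r = 1 − (SEM / SD)² = 1 − (3.6102 / 6.1)² ≈ 1 − 0.3503 ≈ 0.6497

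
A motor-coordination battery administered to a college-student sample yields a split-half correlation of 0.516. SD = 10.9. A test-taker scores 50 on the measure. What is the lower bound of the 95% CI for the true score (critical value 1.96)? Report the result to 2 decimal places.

Spearman-Brown: r = 2(0.516) / (1 + 0.516) = 1.03200 / 1.51600 ≈ 0.68074
SEM = 10.90000·√(1 − 0.68074) ≈ 6.15885
Half-width = 1.96·6.15885 ≈ 12.07134
Lower limit = 50 − 12.07134 ≈ 37.92866

37.93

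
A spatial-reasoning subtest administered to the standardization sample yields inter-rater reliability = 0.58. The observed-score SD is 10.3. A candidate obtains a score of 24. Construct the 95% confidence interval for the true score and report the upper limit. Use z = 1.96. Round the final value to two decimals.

37.08

SEM = 10.3000*√(1 − 0.5800) ≈ 6.6752
1.96 * SEM ≈ 13.0833
Upper limit = 24 + 13.0833 ≈ 37.0833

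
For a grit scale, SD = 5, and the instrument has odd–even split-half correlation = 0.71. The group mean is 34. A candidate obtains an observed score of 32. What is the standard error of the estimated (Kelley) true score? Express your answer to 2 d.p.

1.88

Full-length reliability (Spearman-Brown) = 2(0.71)/(1+0.71) ≈ 0.830
SE_est = SD × √(r(1 − r)) = 5.000 × √0.141 ≈ 5.000 × 0.375 ≈ 1.876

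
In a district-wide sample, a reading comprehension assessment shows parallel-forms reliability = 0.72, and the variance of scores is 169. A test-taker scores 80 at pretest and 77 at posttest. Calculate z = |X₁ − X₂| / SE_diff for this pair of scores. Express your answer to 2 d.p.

SD = √169 ≈ 13.000
SEM = 13.000*√(1 − 0.720) ≈ 6.879
SE_diff = SEM * √2 ≈ 6.879 * 1.414 ≈ 9.728
z = 3 / 9.728 ≈ 0.308

0.31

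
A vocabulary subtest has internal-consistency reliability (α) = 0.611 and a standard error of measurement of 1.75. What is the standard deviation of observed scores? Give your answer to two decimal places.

2.81

SD = 1.75 / √(1 − 0.611) ≃ 2.8058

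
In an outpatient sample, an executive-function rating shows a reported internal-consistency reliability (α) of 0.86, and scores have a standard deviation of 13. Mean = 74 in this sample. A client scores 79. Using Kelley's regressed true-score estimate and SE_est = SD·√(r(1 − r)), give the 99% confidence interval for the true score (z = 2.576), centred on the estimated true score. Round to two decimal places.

[66.68, 89.92]

T̂ = r·X + (1 − r)·M = 0.8600·79 + 0.1400·74 = 67.9400 + 10.3600 ≈ 78.3000
SE_est = SD · √(r(1 − r)) = 13.0000 · √0.1204 ≈ 13.0000 · 0.3470 ≈ 4.5108
99% CI: 78.3000 ± 11.6199 ≈ (66.6801, 89.9199)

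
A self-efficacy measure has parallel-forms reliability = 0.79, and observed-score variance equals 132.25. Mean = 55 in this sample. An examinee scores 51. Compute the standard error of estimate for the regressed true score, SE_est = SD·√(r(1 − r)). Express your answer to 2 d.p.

σ = 132.25^(1/2) = 11.500
SE_est = 11.500*√(0.790*0.210) ≈ 4.684

4.68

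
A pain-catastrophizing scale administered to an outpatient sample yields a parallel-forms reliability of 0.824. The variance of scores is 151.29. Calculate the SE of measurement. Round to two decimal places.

5.16

SD = √151.29 ≃ 12.300
SEM = 12.300 * √(1 − 0.824) = 12.300 * √0.176 ≃ 12.300 * 0.420 ≃ 5.160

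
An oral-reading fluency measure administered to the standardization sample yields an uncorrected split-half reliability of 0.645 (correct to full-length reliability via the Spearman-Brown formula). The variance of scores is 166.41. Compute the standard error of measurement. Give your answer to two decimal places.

5.99

SD = √166.41 ≃ 12.900
Spearman-Brown: r = 2(0.645) / (1 + 0.645) = 1.290 / 1.645 ≃ 0.784
SEM = 12.900*√(1 − 0.784) ≃ 5.993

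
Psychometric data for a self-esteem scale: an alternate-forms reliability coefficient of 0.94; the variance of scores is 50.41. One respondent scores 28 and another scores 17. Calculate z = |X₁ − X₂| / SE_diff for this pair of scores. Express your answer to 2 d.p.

4.47

SD = √50.41 = 7.1000
SEM = 7.1000 · √(1 − 0.9400) = 7.1000 · √0.0600 ≈ 7.1000 · 0.2449 ≈ 1.7391
SE_diff = SEM · √2 ≈ 1.7391 · 1.4142 ≈ 2.4595
z = |28 − 17| / 2.4595 = 11 / 2.4595 ≈ 4.4724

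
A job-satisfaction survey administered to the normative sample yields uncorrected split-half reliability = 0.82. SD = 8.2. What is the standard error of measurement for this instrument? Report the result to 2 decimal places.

Full-length reliability (Spearman-Brown) = 2(0.82)/(1+0.82) ≈ 0.901
SEM = 8.200×√(1 − 0.901) ≈ 2.579

2.58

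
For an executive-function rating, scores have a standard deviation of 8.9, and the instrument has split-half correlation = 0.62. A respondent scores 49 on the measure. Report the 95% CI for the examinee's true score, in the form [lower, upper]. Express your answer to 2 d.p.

Full-length reliability (Spearman-Brown) = 2(0.62)/(1+0.62) ≈ 0.7654
SEM = 8.9000 * √(1 − 0.7654) = 8.9000 * √0.2346 ≈ 8.9000 * 0.4843 ≈ 4.3105
Margin = 1.96 * 4.3105 ≈ 8.4485
Interval: (40.5515, 57.4485)

[40.55, 57.45]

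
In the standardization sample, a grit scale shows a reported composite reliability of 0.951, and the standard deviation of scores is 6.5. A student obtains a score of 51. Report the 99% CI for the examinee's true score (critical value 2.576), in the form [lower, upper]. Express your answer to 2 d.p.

[47.29, 54.71]

SEM = 6.500 × √(1 − 0.951) = 6.500 × √0.049 ≈ 6.500 × 0.221 ≈ 1.439
Margin = 2.576 × 1.439 ≈ 3.706
99% CI: 51 ± 3.706 = [47.294, 54.706]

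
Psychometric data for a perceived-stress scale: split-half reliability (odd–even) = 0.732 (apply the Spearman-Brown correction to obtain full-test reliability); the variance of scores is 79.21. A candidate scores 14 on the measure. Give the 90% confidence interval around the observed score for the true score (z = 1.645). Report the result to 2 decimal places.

[8.24, 19.76]

SD = √79.21 ≈ 8.900
Full-length reliability (Spearman-Brown) = 2(0.732)/(1+0.732) ≈ 0.845
SEM = 8.900 × √(1 − 0.845) = 8.900 × √0.155 ≈ 8.900 × 0.393 ≈ 3.501
1.645 × SEM ≈ 5.759
Interval: (8.241, 19.759)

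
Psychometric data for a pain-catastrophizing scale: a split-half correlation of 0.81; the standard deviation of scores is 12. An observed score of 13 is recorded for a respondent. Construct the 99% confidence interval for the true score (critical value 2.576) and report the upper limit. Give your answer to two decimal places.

23.02

Spearman-Brown: r = 2(0.81) / (1 + 0.81) = 1.6200 / 1.8100 ≃ 0.8950
The standard error of measurement is 12.0000*√(1 − 0.8950) ≃ 12.0000*0.3240 ≃ 3.8879.
Margin = 2.576 * 3.8879 ≃ 10.0153
Upper bound: 13 + 10.0153 = 23.0153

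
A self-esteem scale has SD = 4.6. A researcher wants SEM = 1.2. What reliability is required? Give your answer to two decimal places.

r = 1 − (1.200/4.6)² ≈ 1 − 0.068 ≈ 0.932

0.93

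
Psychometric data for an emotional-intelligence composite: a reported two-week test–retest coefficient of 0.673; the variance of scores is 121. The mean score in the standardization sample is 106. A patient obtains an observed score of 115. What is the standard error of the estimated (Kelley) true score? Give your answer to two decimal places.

5.16

SD = √121 = 11.000
SE_est = 11.000×√(0.673×0.327) ≃ 5.160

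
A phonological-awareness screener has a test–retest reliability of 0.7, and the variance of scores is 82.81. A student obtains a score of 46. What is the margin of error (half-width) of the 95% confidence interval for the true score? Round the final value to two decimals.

σ = 82.81^(1/2) = 9.100
The standard error of measurement is 9.100·√(1 − 0.700) ≈ 9.100·0.548 ≈ 4.984.
1.96 · SEM ≈ 9.769

9.77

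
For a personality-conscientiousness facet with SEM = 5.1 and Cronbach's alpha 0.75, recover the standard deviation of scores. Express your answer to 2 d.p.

SD = SEM / √(1 − r) = 5.1 / √0.2500 ≈ 5.1 / 0.5000 ≈ 10.2000

10.20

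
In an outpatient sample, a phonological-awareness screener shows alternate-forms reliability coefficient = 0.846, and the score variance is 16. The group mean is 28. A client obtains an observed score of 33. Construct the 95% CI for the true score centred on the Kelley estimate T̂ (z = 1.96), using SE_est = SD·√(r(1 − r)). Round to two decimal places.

[29.40, 35.06]

SD = √16 = 4.0000
T̂ = r·X + (1 − r)·M = 0.8460·33 + 0.1540·28 = 27.9180 + 4.3120 ≈ 32.2300
SE_est = 4.0000·√[r(1 − r)] ≈ 1.4438
95% CI: 32.2300 ± 2.8298 ≈ (29.4002, 35.0598)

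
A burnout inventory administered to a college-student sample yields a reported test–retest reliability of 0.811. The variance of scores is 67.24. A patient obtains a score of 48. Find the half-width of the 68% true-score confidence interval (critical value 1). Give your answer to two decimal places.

σ = 67.24^(1/2) = 8.2000
The standard error of measurement is 8.2000*√(1 − 0.8110) ≈ 8.2000*0.4347 ≈ 3.5649.
Half-width = 1*3.5649 ≈ 3.5649

3.56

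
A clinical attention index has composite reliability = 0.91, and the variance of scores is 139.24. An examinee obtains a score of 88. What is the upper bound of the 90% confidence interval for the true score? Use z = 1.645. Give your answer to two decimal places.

93.82

SD = √139.24 ≈ 11.8000
SEM = 11.8000 × √(1 − 0.9100) = 11.8000 × √0.0900 ≈ 11.8000 × 0.3000 ≈ 3.5400
1.645 × SEM ≈ 5.8233
Upper limit = 88 + 5.8233 ≈ 93.8233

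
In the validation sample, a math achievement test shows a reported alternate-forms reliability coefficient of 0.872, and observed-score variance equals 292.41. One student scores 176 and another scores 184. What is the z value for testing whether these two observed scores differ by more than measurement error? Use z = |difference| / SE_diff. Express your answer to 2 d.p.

SD = √292.41 = 17.10000
The standard error of measurement is 17.10000*√(1 − 0.87200) ≃ 17.10000*0.35777 ≃ 6.11788.
Standard error of the difference = 6.11788·√2 ≃ 8.65199
z = 8 / 8.65199 ≃ 0.92464

0.92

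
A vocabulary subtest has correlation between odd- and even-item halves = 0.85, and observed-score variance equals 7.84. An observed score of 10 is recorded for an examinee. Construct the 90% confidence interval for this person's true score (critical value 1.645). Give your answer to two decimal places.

[8.69, 11.31]

σ = 7.84^(1/2) = 2.8000
Full-length reliability (Spearman-Brown) = 2(0.85)/(1+0.85) ≈ 0.9189
SEM = 2.8000 × √(1 − 0.9189) = 2.8000 × √0.0811 ≈ 2.8000 × 0.2847 ≈ 0.7973
1.645 × SEM ≈ 1.3115
90% CI: 10 ± 1.3115 = [8.6885, 11.3115]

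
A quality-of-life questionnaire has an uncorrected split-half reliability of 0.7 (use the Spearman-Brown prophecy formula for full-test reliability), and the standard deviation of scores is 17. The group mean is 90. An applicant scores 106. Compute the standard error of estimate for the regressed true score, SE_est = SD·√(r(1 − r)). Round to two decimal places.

Full-length reliability (Spearman-Brown) = 2(0.7)/(1+0.7) ≃ 0.8235
SE_est = SD · √(r(1 − r)) = 17.0000 · √0.1453 ≃ 17.0000 · 0.3812 ≃ 6.4807

6.48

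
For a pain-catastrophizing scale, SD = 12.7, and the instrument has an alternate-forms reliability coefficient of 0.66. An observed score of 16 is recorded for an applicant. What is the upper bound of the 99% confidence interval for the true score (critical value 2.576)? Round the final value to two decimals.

35.08

The standard error of measurement is 12.7000*√(1 − 0.6600) ≈ 12.7000*0.5831 ≈ 7.4053.
Margin = 2.576 * 7.4053 ≈ 19.0761
Upper bound: 16 + 19.0761 = 35.0761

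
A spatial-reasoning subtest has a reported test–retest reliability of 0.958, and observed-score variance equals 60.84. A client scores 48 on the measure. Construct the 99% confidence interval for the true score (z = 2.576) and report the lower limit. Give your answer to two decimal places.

43.88

σ = 60.84^(1/2) = 7.8000
SEM = 7.8000*√(1 − 0.9580) ≃ 1.5985
Margin = 2.576 * 1.5985 ≃ 4.1178
Lower bound: 48 − 4.1178 = 43.8822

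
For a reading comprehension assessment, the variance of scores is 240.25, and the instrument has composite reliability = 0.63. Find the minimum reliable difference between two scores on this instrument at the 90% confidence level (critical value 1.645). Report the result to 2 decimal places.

SD = √240.25 ≈ 15.500
SEM = 15.500 * √(1 − 0.630) = 15.500 * √0.370 ≈ 15.500 * 0.608 ≈ 9.428
SE_diff = √2 * SEM ≈ 13.334
Smallest detectable difference = 1.645*13.334 ≈ 21.934

21.93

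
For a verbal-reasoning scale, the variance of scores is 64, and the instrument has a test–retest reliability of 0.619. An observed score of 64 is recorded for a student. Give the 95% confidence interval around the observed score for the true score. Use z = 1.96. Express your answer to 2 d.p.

σ = 64^(1/2) = 8.0000
SEM = 8.0000 * √(1 − 0.6190) = 8.0000 * √0.3810 ≈ 8.0000 * 0.6173 ≈ 4.9380
Margin = 1.96 * 4.9380 ≈ 9.6785
CI = 64 ± 9.6785 → [54.3215, 73.6785]

[54.32, 73.68]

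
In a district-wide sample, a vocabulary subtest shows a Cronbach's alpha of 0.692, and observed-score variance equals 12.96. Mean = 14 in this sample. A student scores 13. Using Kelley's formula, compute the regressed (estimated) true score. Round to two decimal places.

13.31

T̂ = 0.6920(13) + 0.3080(14) ≈ 13.3080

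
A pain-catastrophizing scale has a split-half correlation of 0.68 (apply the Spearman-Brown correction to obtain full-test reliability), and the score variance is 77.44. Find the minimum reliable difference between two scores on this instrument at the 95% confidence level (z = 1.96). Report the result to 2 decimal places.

10.65

SD = √77.44 = 8.80000
Spearman-Brown: r = 2(0.68) / (1 + 0.68) = 1.36000 / 1.68000 ≃ 0.80952
SEM = 8.80000 * √(1 − 0.80952) = 8.80000 * √0.19048 ≃ 8.80000 * 0.43644 ≃ 3.84063
SE_diff = SEM * √2 ≃ 3.84063 * 1.41421 ≃ 5.43148
Minimum reliable difference = 1.96 * SE_diff ≃ 1.96 * 5.43148 ≃ 10.64570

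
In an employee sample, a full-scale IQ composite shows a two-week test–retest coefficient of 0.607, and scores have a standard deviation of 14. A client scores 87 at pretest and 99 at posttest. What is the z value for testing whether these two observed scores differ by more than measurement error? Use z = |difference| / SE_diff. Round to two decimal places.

The standard error of measurement is 14.000·√(1 − 0.607) ≈ 14.000·0.627 ≈ 8.777.
Standard error of the difference = 8.777·√2 ≈ 12.412
z = |87 − 99| / 12.412 = 12 / 12.412 ≈ 0.967

0.97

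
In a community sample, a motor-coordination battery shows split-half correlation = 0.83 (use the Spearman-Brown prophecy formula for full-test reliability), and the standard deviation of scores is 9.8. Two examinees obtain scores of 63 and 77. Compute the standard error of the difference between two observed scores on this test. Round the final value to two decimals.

Full-length reliability (Spearman-Brown) = 2(0.83)/(1+0.83) ≈ 0.9071
The standard error of measurement is 9.8000×√(1 − 0.9071) ≈ 9.8000×0.3048 ≈ 2.9869.
Standard error of the difference = 2.9869·√2 ≈ 4.2242

4.22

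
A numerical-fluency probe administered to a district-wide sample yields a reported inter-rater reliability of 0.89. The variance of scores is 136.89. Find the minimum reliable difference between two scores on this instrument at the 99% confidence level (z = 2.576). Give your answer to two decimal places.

σ = 136.89^(1/2) = 11.700
SEM = 11.700 × √(1 − 0.890) = 11.700 × √0.110 ≃ 11.700 × 0.332 ≃ 3.880
SE_diff = SEM × √2 ≃ 3.880 × 1.414 ≃ 5.488
Minimum reliable difference = 2.576 × SE_diff ≃ 2.576 × 5.488 ≃ 14.137

14.14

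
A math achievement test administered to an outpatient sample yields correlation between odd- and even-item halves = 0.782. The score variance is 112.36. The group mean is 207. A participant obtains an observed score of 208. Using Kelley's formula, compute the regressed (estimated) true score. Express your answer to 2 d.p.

207.88

r_full = 2·0.782 / (1 + 0.782) ≈ 0.878
T̂ = r·X + (1 − r)·M = 0.878*208 + 0.122*207 ≈ 182.554 + 25.323 ≈ 207.878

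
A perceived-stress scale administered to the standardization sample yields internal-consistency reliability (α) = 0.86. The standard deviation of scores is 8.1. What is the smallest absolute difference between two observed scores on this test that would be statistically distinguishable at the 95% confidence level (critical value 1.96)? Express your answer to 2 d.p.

SEM = 8.100 · √(1 − 0.860) = 8.100 · √0.140 ≈ 8.100 · 0.374 ≈ 3.031
Standard error of the difference = 3.031·√2 ≈ 4.286
Minimum reliable difference = 1.96 · SE_diff ≈ 1.96 · 4.286 ≈ 8.401

8.40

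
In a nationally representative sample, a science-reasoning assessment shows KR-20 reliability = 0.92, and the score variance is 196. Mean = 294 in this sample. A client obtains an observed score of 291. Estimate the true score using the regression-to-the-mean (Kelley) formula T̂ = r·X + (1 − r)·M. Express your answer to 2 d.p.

291.24

Estimated true score = 0.9200×291 + (1 − 0.9200)×294 ≈ 291.2400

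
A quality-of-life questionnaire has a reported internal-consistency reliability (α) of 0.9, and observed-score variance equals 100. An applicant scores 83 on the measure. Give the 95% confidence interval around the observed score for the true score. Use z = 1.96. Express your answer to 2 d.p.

[76.80, 89.20]

σ = 100^(1/2) = 10.00000
SEM = 10.00000·√(1 − 0.90000) ≃ 3.16228
Half-width = 1.96·3.16228 ≃ 6.19806
CI = 83 ± 6.19806 → [76.80194, 89.19806]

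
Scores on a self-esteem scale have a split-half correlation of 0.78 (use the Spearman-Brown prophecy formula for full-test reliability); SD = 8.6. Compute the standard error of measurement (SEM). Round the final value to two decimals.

3.02

Full-length reliability (Spearman-Brown) = 2(0.78)/(1+0.78) ≃ 0.876
SEM = 8.600 × √(1 − 0.876) = 8.600 × √0.124 ≃ 8.600 × 0.352 ≃ 3.023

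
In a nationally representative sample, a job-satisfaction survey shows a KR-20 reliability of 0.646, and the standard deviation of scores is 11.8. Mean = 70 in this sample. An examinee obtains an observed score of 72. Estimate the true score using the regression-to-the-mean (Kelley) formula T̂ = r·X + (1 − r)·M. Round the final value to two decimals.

T̂ = 0.646(72) + 0.354(70) ≈ 71.292

71.29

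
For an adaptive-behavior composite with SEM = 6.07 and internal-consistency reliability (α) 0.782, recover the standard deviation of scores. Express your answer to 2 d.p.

σ = SEM·(1 − r)^(−1/2) ≃ 6.07·2.1418 ≃ 13.0005

13.00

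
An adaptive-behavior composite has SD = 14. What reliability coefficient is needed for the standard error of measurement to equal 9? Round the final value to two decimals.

Required reliability = 1 − (SEM/SD)² = 1 − 0.4133 ≈ 0.5867

0.59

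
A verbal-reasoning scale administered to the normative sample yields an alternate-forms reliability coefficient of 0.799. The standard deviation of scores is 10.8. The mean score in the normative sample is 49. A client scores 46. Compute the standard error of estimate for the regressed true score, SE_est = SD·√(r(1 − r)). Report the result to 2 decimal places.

SE_est = 10.800·√[r(1 − r)] ≃ 4.328

4.33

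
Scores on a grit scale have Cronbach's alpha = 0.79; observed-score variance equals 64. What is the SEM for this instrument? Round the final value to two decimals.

SD = √64 = 8.00000
SEM = 8.00000 × √(1 − 0.79000) = 8.00000 × √0.21000 ≈ 8.00000 × 0.45826 ≈ 3.66606

3.67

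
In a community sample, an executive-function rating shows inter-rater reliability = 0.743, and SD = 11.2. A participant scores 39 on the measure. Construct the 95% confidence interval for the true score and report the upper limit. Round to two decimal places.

50.13

SEM = 11.2000·√(1 − 0.7430) ≈ 5.6779
Margin = 1.96 · 5.6779 ≈ 11.1286
Upper bound: 39 + 11.1286 = 50.1286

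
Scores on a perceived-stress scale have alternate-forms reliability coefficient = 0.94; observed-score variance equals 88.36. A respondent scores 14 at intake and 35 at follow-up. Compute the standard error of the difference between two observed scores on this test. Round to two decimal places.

SD = √88.36 = 9.400
SEM = 9.400 * √(1 − 0.940) = 9.400 * √0.060 ≈ 9.400 * 0.245 ≈ 2.303
SE_diff = SEM * √2 ≈ 2.303 * 1.414 ≈ 3.256

3.26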